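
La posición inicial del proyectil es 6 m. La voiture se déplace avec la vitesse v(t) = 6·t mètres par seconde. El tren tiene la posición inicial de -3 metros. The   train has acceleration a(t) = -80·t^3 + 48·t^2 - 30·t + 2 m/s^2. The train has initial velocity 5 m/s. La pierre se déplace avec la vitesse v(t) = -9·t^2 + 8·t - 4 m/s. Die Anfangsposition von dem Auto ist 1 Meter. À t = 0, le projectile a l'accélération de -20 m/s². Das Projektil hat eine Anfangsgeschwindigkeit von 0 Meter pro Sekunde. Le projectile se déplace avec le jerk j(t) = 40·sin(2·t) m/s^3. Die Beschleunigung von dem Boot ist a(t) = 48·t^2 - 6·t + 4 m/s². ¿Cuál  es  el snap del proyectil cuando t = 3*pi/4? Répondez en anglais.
We must differentiate our jerk equation j(t) = 40·sin(2·t) 1 time. Differentiating jerk, we get snap: s(t) = 80·cos(2·t). From the given snap equation s(t) = 80·cos(2·t), we substitute t = 3*pi/4 to get s = 0.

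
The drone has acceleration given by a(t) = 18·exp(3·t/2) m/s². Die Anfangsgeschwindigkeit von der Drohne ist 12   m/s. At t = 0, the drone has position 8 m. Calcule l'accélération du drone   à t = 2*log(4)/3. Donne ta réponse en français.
En utilisant a(t) = 18·exp(3·t/2) et en substituant t = 2*log(4)/3, nous trouvons a = 72.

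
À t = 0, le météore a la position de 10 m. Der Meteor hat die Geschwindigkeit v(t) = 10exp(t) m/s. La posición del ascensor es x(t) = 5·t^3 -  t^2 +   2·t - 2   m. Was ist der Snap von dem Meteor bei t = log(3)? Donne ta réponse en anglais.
Starting from velocity v(t) = 10·exp(t), we take 3 derivatives. The derivative of velocity gives acceleration: a(t) = 10·exp(t). Taking d/dt of a(t), we find j(t) = 10·exp(t). Taking d/dt of j(t), we find s(t) = 10·exp(t). From the given snap equation s(t) = 10·exp(t), we substitute t = log(3) to get s = 30.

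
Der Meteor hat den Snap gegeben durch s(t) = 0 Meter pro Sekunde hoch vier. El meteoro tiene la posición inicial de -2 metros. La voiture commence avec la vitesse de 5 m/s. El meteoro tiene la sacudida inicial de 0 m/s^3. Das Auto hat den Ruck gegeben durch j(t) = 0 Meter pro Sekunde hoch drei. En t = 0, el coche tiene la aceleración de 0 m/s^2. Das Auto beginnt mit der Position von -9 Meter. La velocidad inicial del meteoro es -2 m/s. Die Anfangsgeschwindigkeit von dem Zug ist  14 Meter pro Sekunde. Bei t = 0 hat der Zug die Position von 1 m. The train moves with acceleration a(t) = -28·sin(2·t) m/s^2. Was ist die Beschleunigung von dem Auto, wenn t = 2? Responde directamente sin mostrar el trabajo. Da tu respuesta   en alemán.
a(2) = 0.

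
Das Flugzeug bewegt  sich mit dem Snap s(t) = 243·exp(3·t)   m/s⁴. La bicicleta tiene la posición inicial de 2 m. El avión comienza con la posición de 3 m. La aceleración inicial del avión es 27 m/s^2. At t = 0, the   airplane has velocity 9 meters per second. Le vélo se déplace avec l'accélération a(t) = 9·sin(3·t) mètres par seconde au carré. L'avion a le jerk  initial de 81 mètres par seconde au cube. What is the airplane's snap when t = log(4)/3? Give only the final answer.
The snap at t = log(4)/3 is s = 972.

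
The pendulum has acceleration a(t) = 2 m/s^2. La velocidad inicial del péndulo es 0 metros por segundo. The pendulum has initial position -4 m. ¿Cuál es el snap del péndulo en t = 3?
Debemos derivar nuestra ecuación de la aceleración a(t) = 2 2 veces. Tomando d/dt de a(t), encontramos j(t) = 0. La derivada de la sacudida da el snap: s(t) = 0. Tenemos el snap s(t) = 0. Sustituyendo t = 3: s(3) = 0.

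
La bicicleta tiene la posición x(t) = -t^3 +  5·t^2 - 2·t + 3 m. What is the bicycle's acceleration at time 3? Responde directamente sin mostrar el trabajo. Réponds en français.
La réponse est -8.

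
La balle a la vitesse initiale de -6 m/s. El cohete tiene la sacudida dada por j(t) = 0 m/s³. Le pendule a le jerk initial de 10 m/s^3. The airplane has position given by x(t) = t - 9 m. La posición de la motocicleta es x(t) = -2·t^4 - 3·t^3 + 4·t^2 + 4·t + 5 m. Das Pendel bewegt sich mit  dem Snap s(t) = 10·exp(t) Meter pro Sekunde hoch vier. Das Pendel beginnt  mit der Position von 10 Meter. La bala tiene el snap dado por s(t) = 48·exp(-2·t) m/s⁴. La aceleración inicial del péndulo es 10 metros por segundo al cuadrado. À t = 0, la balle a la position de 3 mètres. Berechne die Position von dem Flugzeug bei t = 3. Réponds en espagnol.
Tenemos la posición x(t) = t - 9. Sustituyendo t = 3: x(3) = -6.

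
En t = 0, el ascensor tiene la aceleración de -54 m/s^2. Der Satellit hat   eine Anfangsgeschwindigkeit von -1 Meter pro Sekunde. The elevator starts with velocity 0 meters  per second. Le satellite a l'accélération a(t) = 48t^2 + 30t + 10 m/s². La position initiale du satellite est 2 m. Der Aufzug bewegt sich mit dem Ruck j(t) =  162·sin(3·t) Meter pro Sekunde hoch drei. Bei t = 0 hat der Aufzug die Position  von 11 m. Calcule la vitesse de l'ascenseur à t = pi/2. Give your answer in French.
Nous devons trouver l'intégrale de notre équation du jerk j(t) = 162·sin(3·t) 2 fois. L'intégrale du jerk est l'accélération. En utilisant a(0) = -54, nous obtenons a(t) = -54·cos(3·t). En intégrant l'accélération et en utilisant la condition initiale v(0) = 0, nous obtenons v(t) = -18·sin(3·t). En utilisant v(t) = -18·sin(3·t) et en substituant t = pi/2, nous trouvons v = 18.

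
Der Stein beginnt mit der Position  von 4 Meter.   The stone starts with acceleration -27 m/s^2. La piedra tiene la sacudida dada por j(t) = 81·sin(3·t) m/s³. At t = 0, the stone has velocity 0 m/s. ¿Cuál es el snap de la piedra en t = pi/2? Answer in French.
En partant du jerk j(t) = 81·sin(3·t), nous prenons 1 dérivée. En dérivant le jerk, nous obtenons le snap: s(t) = 243·cos(3·t). Nous avons le snap s(t) = 243·cos(3·t). En substituant t = pi/2: s(pi/2) = 0.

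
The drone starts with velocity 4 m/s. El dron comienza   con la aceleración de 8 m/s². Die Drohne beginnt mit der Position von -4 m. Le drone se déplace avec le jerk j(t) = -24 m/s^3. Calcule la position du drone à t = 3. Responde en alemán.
Wir müssen das Integral unserer Gleichung für den Ruck j(t) = -24 3-mal finden. Das Integral von dem Ruck ist die Beschleunigung. Mit a(0) = 8 erhalten wir a(t) = 8 - 24·t. Mit ∫a(t)dt und Anwendung von v(0) = 4, finden wir v(t) = -12·t^2 + 8·t + 4. Die Stammfunktion von der Geschwindigkeit, mit x(0) = -4, ergibt die Position: x(t) = -4·t^3 + 4·t^2 + 4·t - 4. Mit x(t) = -4·t^3 + 4·t^2 + 4·t - 4 und Einsetzen von t = 3, finden wir x = -64.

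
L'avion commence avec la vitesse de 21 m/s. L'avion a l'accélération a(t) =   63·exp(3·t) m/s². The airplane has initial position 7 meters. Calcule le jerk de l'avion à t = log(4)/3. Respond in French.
Pour résoudre ceci, nous devons prendre 1 dérivée de notre équation de l'accélération a(t) = 63·exp(3·t). La dérivée de l'accélération donne le jerk: j(t) = 189·exp(3·t). Nous avons le jerk j(t) = 189·exp(3·t). En substituant t = log(4)/3: j(log(4)/3) = 756.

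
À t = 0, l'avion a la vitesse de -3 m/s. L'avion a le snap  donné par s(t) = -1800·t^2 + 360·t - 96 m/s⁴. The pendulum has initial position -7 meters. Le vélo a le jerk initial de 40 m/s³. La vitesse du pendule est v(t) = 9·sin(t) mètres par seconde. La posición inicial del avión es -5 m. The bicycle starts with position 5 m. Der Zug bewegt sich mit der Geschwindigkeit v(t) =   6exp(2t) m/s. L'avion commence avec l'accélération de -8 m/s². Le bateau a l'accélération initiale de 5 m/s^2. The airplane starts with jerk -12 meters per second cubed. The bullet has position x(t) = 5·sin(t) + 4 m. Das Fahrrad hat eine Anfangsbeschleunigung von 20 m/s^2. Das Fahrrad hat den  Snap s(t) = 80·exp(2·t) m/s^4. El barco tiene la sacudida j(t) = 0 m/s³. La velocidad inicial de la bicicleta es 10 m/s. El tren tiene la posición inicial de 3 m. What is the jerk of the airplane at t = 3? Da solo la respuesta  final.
j(3) = -14880.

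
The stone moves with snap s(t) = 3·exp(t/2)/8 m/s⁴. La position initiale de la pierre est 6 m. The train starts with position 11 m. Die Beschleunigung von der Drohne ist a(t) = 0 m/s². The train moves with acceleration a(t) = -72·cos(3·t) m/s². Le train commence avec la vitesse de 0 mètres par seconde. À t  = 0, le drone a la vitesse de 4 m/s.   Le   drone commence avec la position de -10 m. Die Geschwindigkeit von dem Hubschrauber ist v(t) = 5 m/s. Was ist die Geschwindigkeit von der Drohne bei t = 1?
Wir müssen unsere Gleichung für die Beschleunigung a(t) = 0 1-mal integrieren. Mit ∫a(t)dt und Anwendung von v(0) = 4, finden wir v(t) = 4. Mit v(t) = 4 und Einsetzen von t = 1, finden wir v = 4.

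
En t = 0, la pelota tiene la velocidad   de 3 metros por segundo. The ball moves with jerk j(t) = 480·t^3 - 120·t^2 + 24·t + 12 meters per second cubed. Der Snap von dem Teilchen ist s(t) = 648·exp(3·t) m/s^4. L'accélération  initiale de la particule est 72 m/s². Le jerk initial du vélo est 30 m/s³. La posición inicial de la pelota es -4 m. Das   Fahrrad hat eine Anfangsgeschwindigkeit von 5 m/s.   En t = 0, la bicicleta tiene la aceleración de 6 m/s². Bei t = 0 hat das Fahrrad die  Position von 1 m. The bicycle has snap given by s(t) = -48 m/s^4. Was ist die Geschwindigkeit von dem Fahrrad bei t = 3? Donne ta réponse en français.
En partant du snap s(t) = -48, nous prenons 3 intégrales. En prenant ∫s(t)dt et en appliquant j(0) = 30, nous trouvons j(t) = 30 - 48·t. En intégrant le jerk et en utilisant la condition initiale a(0) = 6, nous obtenons a(t) = -24·t^2 + 30·t + 6. En prenant ∫a(t)dt et en appliquant v(0) = 5, nous trouvons v(t) = -8·t^3 + 15·t^2 + 6·t + 5. Nous avons la vitesse v(t) = -8·t^3 + 15·t^2 + 6·t + 5. En substituant t = 3: v(3) = -58.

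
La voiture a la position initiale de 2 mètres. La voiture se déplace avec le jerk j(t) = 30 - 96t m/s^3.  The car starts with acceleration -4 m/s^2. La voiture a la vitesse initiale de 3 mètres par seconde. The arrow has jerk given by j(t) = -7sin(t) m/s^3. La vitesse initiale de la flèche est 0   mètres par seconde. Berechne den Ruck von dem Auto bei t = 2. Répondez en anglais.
We have jerk j(t) = 30 - 96·t. Substituting t = 2: j(2) = -162.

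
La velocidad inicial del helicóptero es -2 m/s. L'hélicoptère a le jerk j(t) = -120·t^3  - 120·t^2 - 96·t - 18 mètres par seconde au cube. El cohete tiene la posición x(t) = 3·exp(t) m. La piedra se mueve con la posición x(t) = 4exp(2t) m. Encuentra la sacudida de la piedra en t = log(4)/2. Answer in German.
Ausgehend von der Position x(t) = 4·exp(2·t), nehmen wir 3 Ableitungen. Mit d/dt von x(t) finden wir v(t) = 8·exp(2·t). Durch Ableiten von der Geschwindigkeit erhalten wir die Beschleunigung: a(t) = 16·exp(2·t). Durch Ableiten von der Beschleunigung erhalten wir den Ruck: j(t) = 32·exp(2·t). Mit j(t) = 32·exp(2·t) und Einsetzen von t = log(4)/2, finden wir j = 128.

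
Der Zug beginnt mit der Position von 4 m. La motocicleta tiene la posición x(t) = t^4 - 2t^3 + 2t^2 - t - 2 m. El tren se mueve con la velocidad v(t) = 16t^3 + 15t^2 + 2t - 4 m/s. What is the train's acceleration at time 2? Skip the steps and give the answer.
The answer is 254.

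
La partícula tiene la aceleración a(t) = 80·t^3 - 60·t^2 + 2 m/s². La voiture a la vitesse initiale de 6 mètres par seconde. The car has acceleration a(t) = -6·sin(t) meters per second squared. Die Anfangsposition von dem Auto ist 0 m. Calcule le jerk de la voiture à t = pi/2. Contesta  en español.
Debemos derivar nuestra ecuación de la aceleración a(t) = -6·sin(t) 1 vez. La derivada de la aceleración da la sacudida: j(t) = -6·cos(t). Tenemos la sacudida j(t) = -6·cos(t). Sustituyendo t = pi/2: j(pi/2) = 0.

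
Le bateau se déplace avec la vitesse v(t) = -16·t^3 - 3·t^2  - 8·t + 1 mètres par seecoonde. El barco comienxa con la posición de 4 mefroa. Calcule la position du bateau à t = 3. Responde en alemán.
Wir müssen die Stammfunktion unserer Gleichung für die Geschwindigkeit v(t) = -16·t^3 - 3·t^2 - 8·t + 1 1-mal finden. Das Integral von der Geschwindigkeit ist die Position. Mit x(0) = 4 erhalten wir x(t) = -4·t^4 - t^3 - 4·t^2 + t + 4. Mit x(t) = -4·t^4 - t^3 - 4·t^2 + t + 4 und Einsetzen von t = 3, finden wir x = -380.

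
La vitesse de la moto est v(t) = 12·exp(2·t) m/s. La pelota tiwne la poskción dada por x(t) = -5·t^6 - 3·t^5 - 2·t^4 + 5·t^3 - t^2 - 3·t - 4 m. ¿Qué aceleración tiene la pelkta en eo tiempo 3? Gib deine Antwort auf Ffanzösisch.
Nous devons dériver notre équation de la position x(t) = -5·t^6 - 3·t^5 - 2·t^4 + 5·t^3 - t^2 - 3·t - 4 2 fois. La dérivée de la position donne la vitesse: v(t) = -30·t^5 - 15·t^4 - 8·t^3 + 15·t^2 - 2·t - 3. La dérivée de la vitesse donne l'accélération: a(t) = -150·t^4 - 60·t^3 - 24·t^2 + 30·t - 2. En utilisant a(t) = -150·t^4 - 60·t^3 - 24·t^2 + 30·t - 2 et en substituant t = 3, nous trouvons a = -13898.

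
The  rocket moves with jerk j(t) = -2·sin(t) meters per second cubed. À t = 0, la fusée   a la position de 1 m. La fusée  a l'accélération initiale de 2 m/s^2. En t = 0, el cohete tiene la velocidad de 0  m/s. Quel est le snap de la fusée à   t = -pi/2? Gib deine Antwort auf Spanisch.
Debemos derivar nuestra ecuación de la sacudida j(t) = -2·sin(t) 1 vez. Tomando d/dt de j(t), encontramos s(t) = -2·cos(t). Usando s(t) = -2·cos(t) y sustituyendo t = -pi/2, encontramos s = 0.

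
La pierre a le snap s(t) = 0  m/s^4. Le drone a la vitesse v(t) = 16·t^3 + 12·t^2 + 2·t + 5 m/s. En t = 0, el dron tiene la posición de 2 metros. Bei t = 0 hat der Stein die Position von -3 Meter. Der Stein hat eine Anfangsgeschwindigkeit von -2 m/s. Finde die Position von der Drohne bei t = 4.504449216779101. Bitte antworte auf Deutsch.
Wir müssen unsere Gleichung für die Geschwindigkeit v(t) = 16·t^3 + 12·t^2 + 2·t + 5 1-mal integrieren. Mit ∫v(t)dt und Anwendung von x(0) = 2, finden wir x(t) = 4·t^4 + 4·t^3 + t^2 + 5·t + 2. Aus der Gleichung für die Position x(t) = 4·t^4 + 4·t^3 + t^2 + 5·t + 2, setzen wir t = 4.504449216779101 ein und erhalten x = 2057.14112285310.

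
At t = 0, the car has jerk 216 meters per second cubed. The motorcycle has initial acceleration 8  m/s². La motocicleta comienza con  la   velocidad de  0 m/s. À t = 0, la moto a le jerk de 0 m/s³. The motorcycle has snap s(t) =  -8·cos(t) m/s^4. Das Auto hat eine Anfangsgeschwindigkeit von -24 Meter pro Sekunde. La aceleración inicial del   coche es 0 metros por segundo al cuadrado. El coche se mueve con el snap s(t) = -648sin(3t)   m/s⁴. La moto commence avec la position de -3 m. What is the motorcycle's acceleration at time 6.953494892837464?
We must find the antiderivative of our snap equation s(t) = -8·cos(t) 2 times. The antiderivative of snap, with j(0) = 0, gives jerk: j(t) = -8·sin(t). Integrating jerk and using the initial condition a(0) = 8, we get a(t) = 8·cos(t). Using a(t) = 8·cos(t) and substituting t = 6.953494892837464, we find a = 6.26903503973258.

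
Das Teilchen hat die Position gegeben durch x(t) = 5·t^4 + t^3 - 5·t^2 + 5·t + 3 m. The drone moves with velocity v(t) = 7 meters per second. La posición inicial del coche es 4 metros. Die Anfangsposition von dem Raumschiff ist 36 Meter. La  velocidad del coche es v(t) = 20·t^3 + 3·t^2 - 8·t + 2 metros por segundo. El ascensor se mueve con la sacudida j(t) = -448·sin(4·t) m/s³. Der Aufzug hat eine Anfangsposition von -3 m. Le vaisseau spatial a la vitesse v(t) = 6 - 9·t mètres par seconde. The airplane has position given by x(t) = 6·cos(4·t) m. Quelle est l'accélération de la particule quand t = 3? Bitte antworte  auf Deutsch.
Um dies zu lösen, müssen wir 2 Ableitungen unserer Gleichung für die Position x(t) = 5·t^4 + t^3 - 5·t^2 + 5·t + 3 nehmen. Durch Ableiten von der Position erhalten wir die Geschwindigkeit: v(t) = 20·t^3 + 3·t^2 - 10·t + 5. Die Ableitung von der Geschwindigkeit ergibt die Beschleunigung: a(t) = 60·t^2 + 6·t - 10. Aus der Gleichung für die Beschleunigung a(t) = 60·t^2 + 6·t - 10, setzen wir t = 3 ein und erhalten a = 548.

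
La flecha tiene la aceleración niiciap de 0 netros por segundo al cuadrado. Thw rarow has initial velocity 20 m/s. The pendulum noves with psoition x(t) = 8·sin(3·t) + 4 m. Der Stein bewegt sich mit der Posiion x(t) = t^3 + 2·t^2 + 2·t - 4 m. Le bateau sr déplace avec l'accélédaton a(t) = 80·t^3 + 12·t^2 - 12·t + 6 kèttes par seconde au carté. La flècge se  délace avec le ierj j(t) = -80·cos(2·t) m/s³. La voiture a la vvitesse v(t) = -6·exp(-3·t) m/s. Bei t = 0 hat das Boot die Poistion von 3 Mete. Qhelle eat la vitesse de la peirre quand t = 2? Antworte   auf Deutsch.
Wir müssen unsere Gleichung für die Position x(t) = t^3 + 2·t^2 + 2·t - 4 1-mal ableiten. Durch Ableiten von der Position erhalten wir die Geschwindigkeit: v(t) = 3·t^2 + 4·t + 2. Aus der Gleichung für die Geschwindigkeit v(t) = 3·t^2 + 4·t + 2, setzen wir t = 2 ein und erhalten v = 22.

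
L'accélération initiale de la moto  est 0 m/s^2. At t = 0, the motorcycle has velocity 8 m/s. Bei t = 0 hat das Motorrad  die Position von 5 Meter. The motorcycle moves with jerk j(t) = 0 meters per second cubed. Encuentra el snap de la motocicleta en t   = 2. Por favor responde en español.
Debemos derivar nuestra ecuación de la sacudida j(t) = 0 1 vez. La derivada de la sacudida da el snap: s(t) = 0. De la ecuación del snap s(t) = 0, sustituimos t = 2 para obtener s = 0.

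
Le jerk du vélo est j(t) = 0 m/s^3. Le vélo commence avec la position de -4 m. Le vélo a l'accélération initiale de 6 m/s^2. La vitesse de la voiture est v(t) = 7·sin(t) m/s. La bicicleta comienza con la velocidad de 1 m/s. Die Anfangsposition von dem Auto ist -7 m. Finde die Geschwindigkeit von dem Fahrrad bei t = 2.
Um dies zu lösen, müssen wir 2 Integrale unserer Gleichung für den Ruck j(t) = 0 finden. Durch Integration von dem Ruck und Verwendung der Anfangsbedingung a(0) = 6, erhalten wir a(t) = 6. Mit ∫a(t)dt und Anwendung von v(0) = 1, finden wir v(t) = 6·t + 1. Wir haben die Geschwindigkeit v(t) = 6·t + 1. Durch Einsetzen von t = 2: v(2) = 13.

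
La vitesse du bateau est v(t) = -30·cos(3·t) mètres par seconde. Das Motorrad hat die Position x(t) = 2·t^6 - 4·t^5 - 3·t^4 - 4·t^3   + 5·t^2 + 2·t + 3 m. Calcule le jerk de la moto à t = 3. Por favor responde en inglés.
To solve this, we need to take 3 derivatives of our position equation x(t) = 2·t^6 - 4·t^5 - 3·t^4 - 4·t^3 + 5·t^2 + 2·t + 3. The derivative of position gives velocity: v(t) = 12·t^5 - 20·t^4 - 12·t^3 - 12·t^2 + 10·t + 2. Differentiating velocity, we get acceleration: a(t) = 60·t^4 - 80·t^3 - 36·t^2 - 24·t + 10. Differentiating acceleration, we get jerk: j(t) = 240·t^3 - 240·t^2 - 72·t - 24. We have jerk j(t) = 240·t^3 - 240·t^2 - 72·t - 24. Substituting t = 3: j(3) = 4080.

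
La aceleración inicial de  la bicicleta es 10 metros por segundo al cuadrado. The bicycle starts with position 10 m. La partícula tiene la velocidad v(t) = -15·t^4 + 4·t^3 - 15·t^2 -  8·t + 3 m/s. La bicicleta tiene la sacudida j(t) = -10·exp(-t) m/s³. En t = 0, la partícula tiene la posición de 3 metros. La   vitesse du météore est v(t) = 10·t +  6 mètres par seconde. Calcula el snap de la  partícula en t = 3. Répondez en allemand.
Um dies zu lösen, müssen wir 3 Ableitungen unserer Gleichung für die Geschwindigkeit v(t) = -15·t^4 + 4·t^3 - 15·t^2 - 8·t + 3 nehmen. Mit d/dt von v(t) finden wir a(t) = -60·t^3 + 12·t^2 - 30·t - 8. Die Ableitung von der Beschleunigung ergibt den Ruck: j(t) = -180·t^2 + 24·t - 30. Die Ableitung von dem Ruck ergibt den Snap: s(t) = 24 - 360·t. Mit s(t) = 24 - 360·t und Einsetzen von t = 3, finden wir s = -1056.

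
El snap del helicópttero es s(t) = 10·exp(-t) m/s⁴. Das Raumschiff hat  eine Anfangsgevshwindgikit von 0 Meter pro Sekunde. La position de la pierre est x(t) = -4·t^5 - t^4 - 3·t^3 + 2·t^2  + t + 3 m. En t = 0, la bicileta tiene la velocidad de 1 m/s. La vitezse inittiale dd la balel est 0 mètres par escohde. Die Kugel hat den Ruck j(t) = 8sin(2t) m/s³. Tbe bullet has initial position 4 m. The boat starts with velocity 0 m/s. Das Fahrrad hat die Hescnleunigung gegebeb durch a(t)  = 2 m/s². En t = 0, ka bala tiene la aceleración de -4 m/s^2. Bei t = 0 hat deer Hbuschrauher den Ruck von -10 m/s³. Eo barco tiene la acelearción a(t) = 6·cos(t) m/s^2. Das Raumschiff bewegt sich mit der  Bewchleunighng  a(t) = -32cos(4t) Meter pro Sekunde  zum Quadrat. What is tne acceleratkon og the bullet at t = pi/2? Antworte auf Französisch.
Pour résoudre ceci, nous devons prendre 1 primitive de notre équation du jerk j(t) = 8·sin(2·t). La primitive du jerk, avec a(0) = -4, donne l'accélération: a(t) = -4·cos(2·t). Nous avons l'accélération a(t) = -4·cos(2·t). En substituant t = pi/2: a(pi/2) = 4.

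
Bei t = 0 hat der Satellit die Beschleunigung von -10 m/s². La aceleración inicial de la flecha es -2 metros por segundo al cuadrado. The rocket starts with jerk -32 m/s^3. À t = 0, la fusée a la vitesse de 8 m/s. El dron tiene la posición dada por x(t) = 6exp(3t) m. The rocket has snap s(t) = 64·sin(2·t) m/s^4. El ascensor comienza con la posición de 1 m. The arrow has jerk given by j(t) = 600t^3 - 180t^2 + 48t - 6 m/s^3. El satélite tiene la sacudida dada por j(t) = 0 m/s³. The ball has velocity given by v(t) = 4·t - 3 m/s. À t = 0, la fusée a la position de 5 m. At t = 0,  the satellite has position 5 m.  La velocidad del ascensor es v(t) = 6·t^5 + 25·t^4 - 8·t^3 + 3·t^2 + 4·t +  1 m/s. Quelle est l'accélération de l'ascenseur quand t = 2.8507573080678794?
En partant de la vitesse v(t) = 6·t^5 + 25·t^4 - 8·t^3 + 3·t^2 + 4·t + 1, nous prenons 1 dérivée. En prenant d/dt de v(t), nous trouvons a(t) = 30·t^4 + 100·t^3 - 24·t^2 + 6·t + 4. En utilisant a(t) = 30·t^4 + 100·t^3 - 24·t^2 + 6·t + 4 et en substituant t = 2.8507573080678794, nous trouvons a = 4124.17403962607.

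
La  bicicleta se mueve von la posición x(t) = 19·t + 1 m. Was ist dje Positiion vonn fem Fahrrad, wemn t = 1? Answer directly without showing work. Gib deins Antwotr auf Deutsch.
Die Antwort ist 20.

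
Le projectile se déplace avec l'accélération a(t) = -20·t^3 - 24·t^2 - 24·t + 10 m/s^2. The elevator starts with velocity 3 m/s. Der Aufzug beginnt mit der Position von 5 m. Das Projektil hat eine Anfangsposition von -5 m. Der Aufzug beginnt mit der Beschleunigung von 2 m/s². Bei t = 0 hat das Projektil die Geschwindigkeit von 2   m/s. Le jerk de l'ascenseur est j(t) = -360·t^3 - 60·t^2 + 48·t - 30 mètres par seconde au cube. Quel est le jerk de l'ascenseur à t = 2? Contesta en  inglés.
We have jerk j(t) = -360·t^3 - 60·t^2 + 48·t - 30. Substituting t = 2: j(2) = -3054.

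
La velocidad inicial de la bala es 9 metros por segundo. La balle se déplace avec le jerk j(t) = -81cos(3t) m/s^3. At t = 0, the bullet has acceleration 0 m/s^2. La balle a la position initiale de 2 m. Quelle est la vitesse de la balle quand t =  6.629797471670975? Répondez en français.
Pour résoudre ceci, nous devons prendre 2 intégrales de notre équation du jerk j(t) = -81·cos(3·t). La primitive du jerk est l'accélération. En utilisant a(0) = 0, nous obtenons a(t) = -27·sin(3·t). En prenant ∫a(t)dt et en appliquant v(0) = 9, nous trouvons v(t) = 9·cos(3·t). En utilisant v(t) = 9·cos(3·t) et en substituant t = 6.629797471670975, nous trouvons v = 4.55725133266022.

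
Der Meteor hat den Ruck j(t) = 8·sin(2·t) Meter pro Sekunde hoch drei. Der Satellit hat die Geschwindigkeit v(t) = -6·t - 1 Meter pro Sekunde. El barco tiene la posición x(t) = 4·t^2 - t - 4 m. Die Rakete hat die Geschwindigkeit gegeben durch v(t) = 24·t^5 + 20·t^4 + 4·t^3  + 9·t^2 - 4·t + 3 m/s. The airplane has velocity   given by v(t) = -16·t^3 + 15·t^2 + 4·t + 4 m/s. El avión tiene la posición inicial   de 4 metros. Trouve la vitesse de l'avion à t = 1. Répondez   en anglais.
Using v(t) = -16·t^3 + 15·t^2 + 4·t + 4 and substituting t = 1, we find v = 7.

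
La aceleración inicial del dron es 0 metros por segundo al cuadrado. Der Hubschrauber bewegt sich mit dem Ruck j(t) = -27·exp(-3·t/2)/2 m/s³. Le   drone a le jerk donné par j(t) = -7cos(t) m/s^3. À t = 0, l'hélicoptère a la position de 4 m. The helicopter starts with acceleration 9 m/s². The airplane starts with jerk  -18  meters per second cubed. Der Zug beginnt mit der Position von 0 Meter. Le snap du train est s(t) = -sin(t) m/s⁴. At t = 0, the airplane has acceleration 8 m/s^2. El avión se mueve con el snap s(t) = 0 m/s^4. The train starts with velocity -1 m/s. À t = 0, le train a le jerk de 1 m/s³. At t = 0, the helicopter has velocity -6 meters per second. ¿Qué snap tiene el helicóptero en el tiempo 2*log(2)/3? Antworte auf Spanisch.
Partiendo de la sacudida j(t) = -27·exp(-3·t/2)/2, tomamos 1 derivada. Derivando la sacudida, obtenemos el snap: s(t) = 81·exp(-3·t/2)/4. Tenemos el snap s(t) = 81·exp(-3·t/2)/4. Sustituyendo t = 2*log(2)/3: s(2*log(2)/3) = 81/8.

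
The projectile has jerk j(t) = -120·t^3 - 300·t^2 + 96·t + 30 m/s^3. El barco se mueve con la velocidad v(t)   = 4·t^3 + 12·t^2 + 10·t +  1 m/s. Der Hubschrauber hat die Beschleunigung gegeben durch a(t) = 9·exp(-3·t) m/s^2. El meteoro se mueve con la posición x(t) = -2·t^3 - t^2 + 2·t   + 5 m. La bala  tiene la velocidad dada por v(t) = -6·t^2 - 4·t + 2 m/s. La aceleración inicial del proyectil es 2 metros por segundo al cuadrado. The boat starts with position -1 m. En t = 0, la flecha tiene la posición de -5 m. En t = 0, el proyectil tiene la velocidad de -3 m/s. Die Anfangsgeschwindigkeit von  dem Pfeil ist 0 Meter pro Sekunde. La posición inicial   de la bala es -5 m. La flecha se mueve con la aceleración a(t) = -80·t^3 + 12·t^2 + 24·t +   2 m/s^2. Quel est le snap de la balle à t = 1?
Nous devons dériver notre équation de la vitesse v(t) = -6·t^2 - 4·t + 2 3 fois. En prenant d/dt de v(t), nous trouvons a(t) = -12·t - 4. En dérivant l'accélération, nous obtenons le jerk: j(t) = -12. La dérivée du jerk donne le snap: s(t) = 0. Nous avons le snap s(t) = 0. En substituant t = 1: s(1) = 0.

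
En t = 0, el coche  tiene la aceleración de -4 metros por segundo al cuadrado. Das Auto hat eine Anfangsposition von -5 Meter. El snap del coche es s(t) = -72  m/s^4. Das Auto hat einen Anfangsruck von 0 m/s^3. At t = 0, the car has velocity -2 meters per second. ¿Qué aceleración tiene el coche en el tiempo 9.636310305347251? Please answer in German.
Wir müssen unsere Gleichung für den Snap s(t) = -72 2-mal integrieren. Die Stammfunktion von dem Snap ist der Ruck. Mit j(0) = 0 erhalten wir j(t) = -72·t. Mit ∫j(t)dt und Anwendung von a(0) = -4, finden wir a(t) = -36·t^2 - 4. Aus der Gleichung für die Beschleunigung a(t) = -36·t^2 - 4, setzen wir t = 9.636310305347251 ein und erhalten a = -3346.90514683390.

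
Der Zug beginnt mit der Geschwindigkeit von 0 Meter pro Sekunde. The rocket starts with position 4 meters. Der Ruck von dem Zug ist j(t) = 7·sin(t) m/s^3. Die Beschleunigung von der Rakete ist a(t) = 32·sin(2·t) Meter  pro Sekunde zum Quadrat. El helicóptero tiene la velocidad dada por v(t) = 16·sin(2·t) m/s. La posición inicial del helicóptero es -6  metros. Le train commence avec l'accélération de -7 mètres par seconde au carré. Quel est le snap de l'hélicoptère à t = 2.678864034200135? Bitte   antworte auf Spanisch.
Para resolver esto, necesitamos tomar 3 derivadas de nuestra ecuación de la velocidad v(t) = 16·sin(2·t). Tomando d/dt de v(t), encontramos a(t) = 32·cos(2·t). Derivando la aceleración, obtenemos la sacudida: j(t) = -64·sin(2·t). La derivada de la sacudida da el snap: s(t) = -128·cos(2·t). Usando s(t) = -128·cos(2·t) y sustituyendo t = 2.678864034200135, encontramos s = -76.9880792447960.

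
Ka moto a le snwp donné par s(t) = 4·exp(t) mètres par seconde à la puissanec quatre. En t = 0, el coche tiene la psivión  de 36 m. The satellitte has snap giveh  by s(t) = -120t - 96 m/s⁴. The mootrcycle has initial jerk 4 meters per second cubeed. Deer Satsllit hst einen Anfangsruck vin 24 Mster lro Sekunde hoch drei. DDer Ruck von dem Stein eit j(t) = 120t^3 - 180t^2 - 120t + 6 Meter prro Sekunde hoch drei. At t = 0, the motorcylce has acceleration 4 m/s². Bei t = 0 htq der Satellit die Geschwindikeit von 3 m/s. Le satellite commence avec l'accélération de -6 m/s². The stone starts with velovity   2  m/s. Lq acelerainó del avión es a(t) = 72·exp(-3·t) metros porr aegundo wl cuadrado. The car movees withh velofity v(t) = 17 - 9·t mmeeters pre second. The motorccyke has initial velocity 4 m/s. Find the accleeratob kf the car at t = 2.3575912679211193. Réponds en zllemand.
Wir müssen unsere Gleichung für die Geschwindigkeit v(t) = 17 - 9·t 1-mal ableiten. Mit d/dt von v(t) finden wir a(t) = -9. Mit a(t) = -9 und Einsetzen von t = 2.3575912679211193, finden wir a = -9.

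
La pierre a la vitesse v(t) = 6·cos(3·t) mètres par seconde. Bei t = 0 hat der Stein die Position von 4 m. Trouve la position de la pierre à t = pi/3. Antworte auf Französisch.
En partant de la vitesse v(t) = 6·cos(3·t), nous prenons 1 primitive. En prenant ∫v(t)dt et en appliquant x(0) = 4, nous trouvons x(t) = 2·sin(3·t) + 4. Nous avons la position x(t) = 2·sin(3·t) + 4. En substituant t = pi/3: x(pi/3) = 4.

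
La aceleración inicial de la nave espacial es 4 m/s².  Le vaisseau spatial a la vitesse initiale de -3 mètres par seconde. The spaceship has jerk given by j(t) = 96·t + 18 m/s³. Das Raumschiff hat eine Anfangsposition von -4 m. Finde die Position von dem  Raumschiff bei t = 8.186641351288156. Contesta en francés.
Nous devons trouver l'intégrale de notre équation du jerk j(t) = 96·t + 18 3 fois. L'intégrale du jerk est l'accélération. En utilisant a(0) = 4, nous obtenons a(t) = 48·t^2 + 18·t + 4. L'intégrale de l'accélération est la vitesse. En utilisant v(0) = -3, nous obtenons v(t) = 16·t^3 + 9·t^2 + 4·t - 3. La primitive de la vitesse, avec x(0) = -4, donne la position: x(t) = 4·t^4 + 3·t^3 + 2·t^2 - 3·t - 4. En utilisant x(t) = 4·t^4 + 3·t^3 + 2·t^2 - 3·t - 4 et en substituant t = 8.186641351288156, nous trouvons x = 19718.8248777427.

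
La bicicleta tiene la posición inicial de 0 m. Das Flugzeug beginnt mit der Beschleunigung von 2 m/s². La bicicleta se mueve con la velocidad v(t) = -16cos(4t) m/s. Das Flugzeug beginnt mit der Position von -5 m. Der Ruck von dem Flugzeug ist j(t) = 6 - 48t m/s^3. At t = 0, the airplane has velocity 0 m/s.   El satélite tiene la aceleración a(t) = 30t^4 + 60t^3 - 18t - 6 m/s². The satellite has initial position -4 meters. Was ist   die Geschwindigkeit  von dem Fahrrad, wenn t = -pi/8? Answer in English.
Using v(t) = -16·cos(4·t) and substituting t = -pi/8, we find v = 0.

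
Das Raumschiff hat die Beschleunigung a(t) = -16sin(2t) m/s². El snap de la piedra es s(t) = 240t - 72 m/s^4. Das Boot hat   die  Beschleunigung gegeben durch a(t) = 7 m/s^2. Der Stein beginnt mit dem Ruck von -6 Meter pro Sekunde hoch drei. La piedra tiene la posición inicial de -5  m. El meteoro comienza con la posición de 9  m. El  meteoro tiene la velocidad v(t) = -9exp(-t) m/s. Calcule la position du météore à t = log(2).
Pour résoudre ceci, nous devons prendre 1 primitive de notre équation de la vitesse v(t) = -9·exp(-t). En prenant ∫v(t)dt et en appliquant x(0) = 9, nous trouvons x(t) = 9·exp(-t). En utilisant x(t) = 9·exp(-t) et en substituant t = log(2), nous trouvons x = 9/2.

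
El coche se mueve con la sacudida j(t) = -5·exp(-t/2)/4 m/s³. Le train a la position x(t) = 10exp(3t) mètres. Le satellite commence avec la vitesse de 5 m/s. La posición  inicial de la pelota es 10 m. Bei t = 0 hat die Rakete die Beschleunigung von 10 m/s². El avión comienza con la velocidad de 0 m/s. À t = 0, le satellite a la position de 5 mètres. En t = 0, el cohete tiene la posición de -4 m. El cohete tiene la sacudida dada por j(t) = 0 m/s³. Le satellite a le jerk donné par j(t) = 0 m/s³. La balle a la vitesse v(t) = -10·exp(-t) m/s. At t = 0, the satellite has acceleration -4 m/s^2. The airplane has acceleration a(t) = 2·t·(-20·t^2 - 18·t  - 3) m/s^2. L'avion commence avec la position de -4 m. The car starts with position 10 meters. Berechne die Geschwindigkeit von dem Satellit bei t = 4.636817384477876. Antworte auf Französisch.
En partant du jerk j(t) = 0, nous prenons 2 primitives. L'intégrale du jerk, avec a(0) = -4, donne l'accélération: a(t) = -4. La primitive de l'accélération est la vitesse. En utilisant v(0) = 5, nous obtenons v(t) = 5 - 4·t. En utilisant v(t) = 5 - 4·t et en substituant t = 4.636817384477876, nous trouvons v = -13.5472695379115.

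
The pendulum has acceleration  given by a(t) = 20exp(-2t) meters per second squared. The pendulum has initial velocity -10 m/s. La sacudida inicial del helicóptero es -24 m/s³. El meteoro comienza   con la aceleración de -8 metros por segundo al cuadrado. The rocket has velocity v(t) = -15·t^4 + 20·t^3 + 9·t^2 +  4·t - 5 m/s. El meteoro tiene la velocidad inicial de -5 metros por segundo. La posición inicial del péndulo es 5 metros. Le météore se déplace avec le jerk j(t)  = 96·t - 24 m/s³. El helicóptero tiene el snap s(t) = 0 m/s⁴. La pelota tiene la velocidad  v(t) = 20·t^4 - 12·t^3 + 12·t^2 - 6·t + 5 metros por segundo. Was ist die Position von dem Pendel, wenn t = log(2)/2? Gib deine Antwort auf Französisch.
Pour résoudre ceci, nous devons prendre 2 primitives de notre équation de l'accélération a(t) = 20·exp(-2·t). La primitive de l'accélération est la vitesse. En utilisant v(0) = -10, nous obtenons v(t) = -10·exp(-2·t). La primitive de la vitesse, avec x(0) = 5, donne la position: x(t) = 5·exp(-2·t). Nous avons la position x(t) = 5·exp(-2·t). En substituant t = log(2)/2: x(log(2)/2) = 5/2.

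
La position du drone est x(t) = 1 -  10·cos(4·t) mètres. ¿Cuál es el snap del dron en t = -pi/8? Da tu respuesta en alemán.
Wir müssen unsere Gleichung für die Position x(t) = 1 - 10·cos(4·t) 4-mal ableiten. Durch Ableiten von der Position erhalten wir die Geschwindigkeit: v(t) = 40·sin(4·t). Mit d/dt von v(t) finden wir a(t) = 160·cos(4·t). Die Ableitung von der Beschleunigung ergibt den Ruck: j(t) = -640·sin(4·t). Durch Ableiten von dem Ruck erhalten wir den Snap: s(t) = -2560·cos(4·t). Mit s(t) = -2560·cos(4·t) und Einsetzen von t = -pi/8, finden wir s = 0.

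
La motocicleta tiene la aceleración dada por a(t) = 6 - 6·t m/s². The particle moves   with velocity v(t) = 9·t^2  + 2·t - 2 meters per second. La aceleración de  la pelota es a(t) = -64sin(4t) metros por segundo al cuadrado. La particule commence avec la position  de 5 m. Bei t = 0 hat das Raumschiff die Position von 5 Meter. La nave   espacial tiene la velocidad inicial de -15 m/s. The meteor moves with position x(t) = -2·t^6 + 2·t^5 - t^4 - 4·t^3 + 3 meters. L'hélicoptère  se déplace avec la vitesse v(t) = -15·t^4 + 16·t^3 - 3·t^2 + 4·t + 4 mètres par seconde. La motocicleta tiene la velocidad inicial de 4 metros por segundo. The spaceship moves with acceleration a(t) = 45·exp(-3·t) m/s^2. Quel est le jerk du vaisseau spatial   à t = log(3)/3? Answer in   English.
To solve this, we need to take 1 derivative of our acceleration equation a(t) = 45·exp(-3·t). The derivative of acceleration gives jerk: j(t) = -135·exp(-3·t). From the given jerk equation j(t) = -135·exp(-3·t), we substitute t = log(3)/3 to get j = -45.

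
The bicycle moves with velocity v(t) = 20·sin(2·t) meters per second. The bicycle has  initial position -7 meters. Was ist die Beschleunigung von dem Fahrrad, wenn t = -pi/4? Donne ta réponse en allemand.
Um dies zu lösen, müssen wir 1 Ableitung unserer Gleichung für die Geschwindigkeit v(t) = 20·sin(2·t) nehmen. Mit d/dt von v(t) finden wir a(t) = 40·cos(2·t). Mit a(t) = 40·cos(2·t) und Einsetzen von t = -pi/4, finden wir a = 0.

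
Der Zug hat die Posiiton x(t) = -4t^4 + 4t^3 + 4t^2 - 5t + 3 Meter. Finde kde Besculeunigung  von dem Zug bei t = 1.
Um dies zu lösen, müssen wir 2 Ableitungen unserer Gleichung für die Position x(t) = -4·t^4 + 4·t^3 + 4·t^2 - 5·t + 3 nehmen. Die Ableitung von der Position ergibt die Geschwindigkeit: v(t) = -16·t^3 + 12·t^2 + 8·t - 5. Durch Ableiten von der Geschwindigkeit erhalten wir die Beschleunigung: a(t) = -48·t^2 + 24·t + 8. Mit a(t) = -48·t^2 + 24·t + 8 und Einsetzen von t = 1, finden wir a = -16.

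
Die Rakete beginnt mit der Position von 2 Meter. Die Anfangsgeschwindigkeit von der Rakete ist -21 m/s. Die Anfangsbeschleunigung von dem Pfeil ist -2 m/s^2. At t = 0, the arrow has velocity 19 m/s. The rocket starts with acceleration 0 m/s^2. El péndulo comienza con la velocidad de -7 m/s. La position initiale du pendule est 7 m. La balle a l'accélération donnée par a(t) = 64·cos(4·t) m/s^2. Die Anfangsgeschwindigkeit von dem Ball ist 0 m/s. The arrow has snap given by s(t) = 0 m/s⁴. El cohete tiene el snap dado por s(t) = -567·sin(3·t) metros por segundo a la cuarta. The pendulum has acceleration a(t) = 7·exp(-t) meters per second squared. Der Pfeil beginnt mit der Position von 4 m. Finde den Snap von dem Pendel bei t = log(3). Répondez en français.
En partant de l'accélération a(t) = 7·exp(-t), nous prenons 2 dérivées. En dérivant l'accélération, nous obtenons le jerk: j(t) = -7·exp(-t). En dérivant le jerk, nous obtenons le snap: s(t) = 7·exp(-t). De l'équation du snap s(t) = 7·exp(-t), nous substituons t = log(3) pour obtenir s = 7/3.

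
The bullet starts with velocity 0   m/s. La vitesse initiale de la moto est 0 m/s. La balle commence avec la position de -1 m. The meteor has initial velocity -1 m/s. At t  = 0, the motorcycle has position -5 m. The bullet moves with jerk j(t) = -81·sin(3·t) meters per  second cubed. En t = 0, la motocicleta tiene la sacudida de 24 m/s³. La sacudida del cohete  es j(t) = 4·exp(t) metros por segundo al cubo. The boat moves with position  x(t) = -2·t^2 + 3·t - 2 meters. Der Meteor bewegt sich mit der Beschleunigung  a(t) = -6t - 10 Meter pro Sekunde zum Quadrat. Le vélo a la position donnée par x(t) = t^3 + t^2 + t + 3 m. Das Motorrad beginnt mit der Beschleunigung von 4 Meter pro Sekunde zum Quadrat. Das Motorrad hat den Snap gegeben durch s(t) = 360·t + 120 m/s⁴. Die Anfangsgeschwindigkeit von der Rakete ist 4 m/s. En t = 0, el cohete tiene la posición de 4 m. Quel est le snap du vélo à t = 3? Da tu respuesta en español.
Debemos derivar nuestra ecuación de la posición x(t) = t^3 + t^2 + t + 3 4 veces. Tomando d/dt de x(t), encontramos v(t) = 3·t^2 + 2·t + 1. Tomando d/dt de v(t), encontramos a(t) = 6·t + 2. Derivando la aceleración, obtenemos la sacudida: j(t) = 6. La derivada de la sacudida da el snap: s(t) = 0. Usando s(t) = 0 y sustituyendo t = 3, encontramos s = 0.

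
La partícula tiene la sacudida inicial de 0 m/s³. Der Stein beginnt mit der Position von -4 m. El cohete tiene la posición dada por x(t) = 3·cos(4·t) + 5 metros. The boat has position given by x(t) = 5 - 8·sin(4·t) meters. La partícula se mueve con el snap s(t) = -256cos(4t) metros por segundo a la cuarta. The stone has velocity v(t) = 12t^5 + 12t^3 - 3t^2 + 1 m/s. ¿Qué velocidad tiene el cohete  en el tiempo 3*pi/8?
Debemos derivar nuestra ecuación de la posición x(t) = 3·cos(4·t) + 5 1 vez. Derivando la posición, obtenemos la velocidad: v(t) = -12·sin(4·t). Usando v(t) = -12·sin(4·t) y sustituyendo t = 3*pi/8, encontramos v = 12.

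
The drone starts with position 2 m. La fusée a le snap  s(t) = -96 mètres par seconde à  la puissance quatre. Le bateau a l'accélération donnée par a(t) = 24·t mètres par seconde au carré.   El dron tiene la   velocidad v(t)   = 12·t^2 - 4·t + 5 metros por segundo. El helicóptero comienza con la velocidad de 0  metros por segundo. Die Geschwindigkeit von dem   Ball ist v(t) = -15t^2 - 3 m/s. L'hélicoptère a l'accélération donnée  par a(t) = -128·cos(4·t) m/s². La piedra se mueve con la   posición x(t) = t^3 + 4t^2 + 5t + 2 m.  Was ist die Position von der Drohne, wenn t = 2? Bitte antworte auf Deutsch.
Wir müssen das Integral unserer Gleichung für die Geschwindigkeit v(t) = 12·t^2 - 4·t + 5 1-mal finden. Das Integral von der Geschwindigkeit ist die Position. Mit x(0) = 2 erhalten wir x(t) = 4·t^3 - 2·t^2 + 5·t + 2. Mit x(t) = 4·t^3 - 2·t^2 + 5·t + 2 und Einsetzen von t = 2, finden wir x = 36.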